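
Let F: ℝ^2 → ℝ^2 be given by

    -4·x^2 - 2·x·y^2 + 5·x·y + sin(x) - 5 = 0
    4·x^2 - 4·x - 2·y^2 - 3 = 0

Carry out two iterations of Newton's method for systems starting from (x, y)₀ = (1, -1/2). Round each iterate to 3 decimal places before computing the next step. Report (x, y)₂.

(-0.249, -1.240)

At (1, -1/2): F = (-11.15853, -3.500).
Jacobian J = [[-8·x - 2·y^2 + 5·y + cos(x), -4·x·y + 5·x], [8·x - 4, -4·y]].
At the point, J = [[-10.45970, 7.000], [4.000, 2.000]] (det J = -48.91940).
Solving J·Δ = −F gives Δ = (0.045, 1.661).
Then the next iterate is (x, y)₁ = (1.045, 1.161).
Round to (1.045, 1.161) and repeat: F = (-5.25411, -5.50774), J = [[-4.74894, 0.37202], [4.360, -4.644]].
Δ = (-1.294, -2.401), so (x, y)₂ = (-0.249, -1.240).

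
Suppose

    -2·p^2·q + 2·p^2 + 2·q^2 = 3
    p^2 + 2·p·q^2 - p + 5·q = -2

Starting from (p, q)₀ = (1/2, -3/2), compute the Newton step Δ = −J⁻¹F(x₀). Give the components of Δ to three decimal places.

At (1/2, -3/2): F = (2.750, -3.500).
Jacobian J = [[-4·p·q + 4·p, -2·p^2 + 4·q], [2·p + 2·q^2 - 1, 4·p·q + 5]].
At the point, J = [[5.000, -6.500], [4.500, 2.000]] (det J = 39.250).
Solving J·Δ = −F gives Δ = (0.439, 0.761).

(0.439, 0.761)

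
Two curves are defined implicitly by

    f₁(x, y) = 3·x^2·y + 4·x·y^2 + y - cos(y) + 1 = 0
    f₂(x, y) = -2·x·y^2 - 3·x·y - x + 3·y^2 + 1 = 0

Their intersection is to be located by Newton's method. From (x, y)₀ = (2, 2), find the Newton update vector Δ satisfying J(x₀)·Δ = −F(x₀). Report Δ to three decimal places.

At (2, 2): F = (59.41615, -17.000).
Jacobian J = [[6·x·y + 4·y^2, 3·x^2 + 8·x·y + sin(y) + 1], [-2·y^2 - 3·y - 1, -4·x·y - 3·x + 6·y]].
At the point, J = [[40.000, 45.90930], [-15.000, -10.000]] (det J = 288.63946).
Solving J·Δ = −F gives Δ = (-0.645, -0.732).

(-0.645, -0.732)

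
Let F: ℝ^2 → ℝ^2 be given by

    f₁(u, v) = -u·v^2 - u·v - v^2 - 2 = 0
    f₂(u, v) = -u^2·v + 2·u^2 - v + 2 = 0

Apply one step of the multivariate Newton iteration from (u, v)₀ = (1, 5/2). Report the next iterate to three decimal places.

At (1, 5/2): F = (-17.000, -1.000).
Jacobian J = [[-v^2 - v, -2·u·v - u - 2·v], [-2·u·v + 4·u, -u^2 - 1]].
At the point, J = [[-8.750, -11.000], [-1.000, -2.000]] (det J = 6.500).
Solving J·Δ = −F gives Δ = (-3.538, 1.269).
Then the next iterate is (u, v)₁ = (-2.538, 3.769).

(-2.538, 3.769)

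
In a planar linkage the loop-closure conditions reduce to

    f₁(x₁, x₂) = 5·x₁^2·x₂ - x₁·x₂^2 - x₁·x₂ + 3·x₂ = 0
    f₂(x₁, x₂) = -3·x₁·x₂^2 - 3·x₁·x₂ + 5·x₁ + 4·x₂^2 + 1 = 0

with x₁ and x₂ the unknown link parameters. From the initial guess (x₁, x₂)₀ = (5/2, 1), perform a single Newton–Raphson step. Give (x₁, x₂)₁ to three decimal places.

(0.899, 1.283)

At (5/2, 1): F = (29.250, 2.500).
Jacobian J = [[10·x₁·x₂ - x₂^2 - x₂, 5·x₁^2 - 2·x₁·x₂ - x₁ + 3], [-3·x₂^2 - 3·x₂ + 5, -6·x₁·x₂ - 3·x₁ + 8·x₂]].
At the point, J = [[23.000, 26.750], [-1.000, -14.500]] (det J = -306.750).
Solving J·Δ = −F gives Δ = (-1.601, 0.283).
Then the next iterate is (x₁, x₂)₁ = (0.899, 1.283).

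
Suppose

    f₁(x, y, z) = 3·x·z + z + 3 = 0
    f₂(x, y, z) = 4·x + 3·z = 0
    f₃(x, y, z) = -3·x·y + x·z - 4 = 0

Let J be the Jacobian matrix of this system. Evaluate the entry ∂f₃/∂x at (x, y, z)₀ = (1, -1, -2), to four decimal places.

1.0000

∂f₃/∂x = -3·y + z.
At (1, -1, -2) this is 1.0000.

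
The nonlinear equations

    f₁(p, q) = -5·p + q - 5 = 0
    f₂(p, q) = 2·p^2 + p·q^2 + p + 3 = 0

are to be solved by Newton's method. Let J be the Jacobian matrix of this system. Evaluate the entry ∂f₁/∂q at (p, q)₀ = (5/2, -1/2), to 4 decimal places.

∂f₁/∂q = 1.
At (5/2, -1/2) this is 1.0000.

1.0000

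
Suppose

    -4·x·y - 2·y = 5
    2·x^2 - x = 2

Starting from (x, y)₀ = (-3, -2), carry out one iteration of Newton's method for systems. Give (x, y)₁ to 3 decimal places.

(-1.538, -0.669)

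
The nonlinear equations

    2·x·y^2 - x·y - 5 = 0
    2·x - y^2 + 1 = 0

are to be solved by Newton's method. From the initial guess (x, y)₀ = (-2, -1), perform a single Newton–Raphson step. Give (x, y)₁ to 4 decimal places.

(-0.7143, -0.2857)

At (-2, -1): F = (-11.0000, -4.0000).
Jacobian J = [[2·y^2 - y, 4·x·y - x], [2, -2·y]].
At the point, J = [[3.0000, 10.0000], [2.0000, 2.0000]] (det J = -14.0000).
Solving J·Δ = −F gives Δ = (1.2857, 0.7143).
Then the next iterate is (x, y)₁ = (-0.7143, -0.2857).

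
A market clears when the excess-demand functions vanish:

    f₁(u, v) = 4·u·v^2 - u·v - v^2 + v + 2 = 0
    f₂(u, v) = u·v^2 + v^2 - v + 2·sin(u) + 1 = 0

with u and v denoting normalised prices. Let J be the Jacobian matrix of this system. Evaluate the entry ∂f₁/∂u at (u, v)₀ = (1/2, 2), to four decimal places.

14.0000

∂f₁/∂u = 4·v^2 - v.
At (1/2, 2) this is 14.0000.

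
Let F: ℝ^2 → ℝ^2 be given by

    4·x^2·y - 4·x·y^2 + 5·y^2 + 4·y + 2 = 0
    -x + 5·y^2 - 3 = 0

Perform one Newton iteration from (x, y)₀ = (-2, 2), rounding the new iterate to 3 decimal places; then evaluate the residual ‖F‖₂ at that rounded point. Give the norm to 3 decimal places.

At (-2, 2): F = (94.000, 19.000).
Jacobian J = [[8·x·y - 4·y^2, 4·x^2 - 8·x·y + 10·y + 4], [-1, 10·y]].
At the point, J = [[-48.000, 72.000], [-1.000, 20.000]] (det J = -888.000).
Solving J·Δ = −F gives Δ = (0.577, -0.921).
Then the next iterate is (x, y)₁ = (-1.423, 1.079).
Re-evaluating at (-1.423, 1.079): F = (27.50366, 4.24420), so ‖F‖₂ = 27.829.

27.829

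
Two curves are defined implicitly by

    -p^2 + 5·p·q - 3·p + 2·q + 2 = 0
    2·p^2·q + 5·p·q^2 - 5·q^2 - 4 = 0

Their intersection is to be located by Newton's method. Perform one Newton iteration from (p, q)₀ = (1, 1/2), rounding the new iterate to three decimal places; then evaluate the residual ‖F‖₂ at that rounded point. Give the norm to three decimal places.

1.703

At (1, 1/2): F = (1.500, -3.000).
Jacobian J = [[-2·p + 5·q - 3, 5·p + 2], [4·p·q + 5·q^2, 2·p^2 + 10·p·q - 10·q]].
At the point, J = [[-2.500, 7.000], [3.250, 2.000]] (det J = -27.750).
Solving J·Δ = −F gives Δ = (0.865, 0.095).
Then the next iterate is (p, q)₁ = (1.865, 0.595).
Re-evaluating at (1.865, 0.595): F = (-0.33485, 1.67025), so ‖F‖₂ = 1.703.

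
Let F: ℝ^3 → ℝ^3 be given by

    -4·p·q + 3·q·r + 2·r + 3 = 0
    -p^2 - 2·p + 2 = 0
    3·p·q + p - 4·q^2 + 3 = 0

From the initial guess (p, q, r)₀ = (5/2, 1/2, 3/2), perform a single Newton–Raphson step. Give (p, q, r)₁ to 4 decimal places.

(1.1786, -0.9133, -2.4045)

At (5/2, 1/2, 3/2): F = (3.2500, -9.2500, 8.2500).
Jacobian J = [[-4·q, -4·p + 3·r, 3·q + 2], [-2·p - 2, 0, 0], [3·q + 1, 3·p - 8·q, 0]].
At the point, J = [[-2.0000, -5.5000, 3.5000], [-7.0000, 0.0000, 0.0000], [2.5000, 3.5000, 0.0000]] (det J = -85.7500).
Solving J·Δ = −F gives Δ = (-1.3214, -1.4133, -3.9045).
Then the next iterate is (p, q, r)₁ = (1.1786, -0.9133, -2.4045).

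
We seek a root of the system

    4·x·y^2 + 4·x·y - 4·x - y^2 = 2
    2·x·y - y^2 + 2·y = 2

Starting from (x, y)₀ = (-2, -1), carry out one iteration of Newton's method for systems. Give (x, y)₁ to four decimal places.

At (-2, -1): F = (5.0000, -1.0000).
Jacobian J = [[4·y^2 + 4·y - 4, 8·x·y + 4·x - 2·y], [2·y, 2·x - 2·y + 2]].
At the point, J = [[-4.0000, 10.0000], [-2.0000, 0.0000]] (det J = 20.0000).
Solving J·Δ = −F gives Δ = (-0.5000, -0.7000).
Then the next iterate is (x, y)₁ = (-2.5000, -1.7000).

(-2.5000, -1.7000)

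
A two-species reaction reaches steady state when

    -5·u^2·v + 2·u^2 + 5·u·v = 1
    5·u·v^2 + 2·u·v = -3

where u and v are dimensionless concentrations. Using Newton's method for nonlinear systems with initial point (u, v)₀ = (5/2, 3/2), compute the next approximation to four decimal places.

At (5/2, 3/2): F = (-16.6250, 38.6250).
Jacobian J = [[-10·u·v + 4·u + 5·v, -5·u^2 + 5·u], [5·v^2 + 2·v, 10·u·v + 2·u]].
At the point, J = [[-20.0000, -18.7500], [14.2500, 42.5000]] (det J = -582.8125).
Solving J·Δ = −F gives Δ = (0.0303, -0.9190).
Then the next iterate is (u, v)₁ = (2.5303, 0.5810).

(2.5303, 0.5810)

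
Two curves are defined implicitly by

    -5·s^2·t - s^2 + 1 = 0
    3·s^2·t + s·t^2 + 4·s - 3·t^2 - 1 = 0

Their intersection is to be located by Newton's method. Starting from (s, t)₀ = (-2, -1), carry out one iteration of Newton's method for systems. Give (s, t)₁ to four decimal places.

At (-2, -1): F = (17.0000, -26.0000).
Jacobian J = [[-10·s·t - 2·s, -5·s^2], [6·s·t + t^2 + 4, 3·s^2 + 2·s·t - 6·t]].
At the point, J = [[-16.0000, -20.0000], [17.0000, 22.0000]] (det J = -12.0000).
Solving J·Δ = −F gives Δ = (-12.1667, 10.5833).
Then the next iterate is (s, t)₁ = (-14.1667, 9.5833).

(-14.1667, 9.5833)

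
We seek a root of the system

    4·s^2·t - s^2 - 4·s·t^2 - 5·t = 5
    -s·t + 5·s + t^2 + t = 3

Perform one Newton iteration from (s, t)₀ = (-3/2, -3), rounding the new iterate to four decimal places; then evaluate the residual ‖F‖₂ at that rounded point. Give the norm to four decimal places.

1.5700

At (-3/2, -3): F = (34.7500, -9.0000).
Jacobian J = [[8·s·t - 2·s - 4·t^2, 4·s^2 - 8·s·t - 5], [-t + 5, -s + 2·t + 1]].
At the point, J = [[3.0000, -32.0000], [8.0000, -3.5000]] (det J = 245.5000).
Solving J·Δ = −F gives Δ = (1.6685, 1.2424).
Then the next iterate is (s, t)₁ = (0.1685, -1.7576).
Re-evaluating at (0.1685, -1.7576): F = (1.477907, -0.529787), so ‖F‖₂ = 1.5700.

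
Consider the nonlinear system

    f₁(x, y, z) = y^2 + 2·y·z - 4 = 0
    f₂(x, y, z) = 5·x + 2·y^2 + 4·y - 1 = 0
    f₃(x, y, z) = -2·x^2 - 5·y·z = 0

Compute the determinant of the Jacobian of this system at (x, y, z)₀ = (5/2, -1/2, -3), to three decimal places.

J = [[0, 2·y + 2·z, 2·y], [5, 4·y + 4, 0], [-4·x, -5·z, -5·y]].
At the point, J = [[0.000, -7.000, -1.000], [5.000, 2.000, 0.000], [-10.000, 15.000, 2.500]].
det J = -7.500.

-7.500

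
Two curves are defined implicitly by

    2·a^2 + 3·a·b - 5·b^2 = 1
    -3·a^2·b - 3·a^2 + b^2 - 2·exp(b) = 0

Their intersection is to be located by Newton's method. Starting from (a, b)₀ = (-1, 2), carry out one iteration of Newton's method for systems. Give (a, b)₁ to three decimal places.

(-0.714, 0.938)

At (-1, 2): F = (-25.000, -19.77811).
Jacobian J = [[4·a + 3·b, 3·a - 10·b], [-6·a·b - 6·a, -3·a^2 + 2·b - 2·exp(b)]].
At the point, J = [[2.000, -23.000], [18.000, -13.77811]] (det J = 386.44378).
Solving J·Δ = −F gives Δ = (0.286, -1.062).
Then the next iterate is (a, b)₁ = (-0.714, 0.938).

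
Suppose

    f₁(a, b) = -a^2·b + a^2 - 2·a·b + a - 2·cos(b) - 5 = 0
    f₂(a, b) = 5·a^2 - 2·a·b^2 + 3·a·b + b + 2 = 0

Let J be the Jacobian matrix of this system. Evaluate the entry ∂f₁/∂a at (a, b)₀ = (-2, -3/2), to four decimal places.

-6.0000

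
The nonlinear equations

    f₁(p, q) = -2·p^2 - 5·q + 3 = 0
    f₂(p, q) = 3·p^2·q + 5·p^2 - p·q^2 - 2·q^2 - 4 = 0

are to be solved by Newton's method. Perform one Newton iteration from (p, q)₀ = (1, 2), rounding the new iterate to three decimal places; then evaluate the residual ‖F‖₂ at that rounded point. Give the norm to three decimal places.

At (1, 2): F = (-9.000, -5.000).
Jacobian J = [[-4·p, -5], [6·p·q + 10·p - q^2, 3·p^2 - 2·p·q - 4·q]].
At the point, J = [[-4.000, -5.000], [18.000, -9.000]] (det J = 126.000).
Solving J·Δ = −F gives Δ = (-0.444, -1.444).
Then the next iterate is (p, q)₁ = (0.556, 0.556).
Re-evaluating at (0.556, 0.556): F = (-0.39827, -2.72883), so ‖F‖₂ = 2.758.

2.758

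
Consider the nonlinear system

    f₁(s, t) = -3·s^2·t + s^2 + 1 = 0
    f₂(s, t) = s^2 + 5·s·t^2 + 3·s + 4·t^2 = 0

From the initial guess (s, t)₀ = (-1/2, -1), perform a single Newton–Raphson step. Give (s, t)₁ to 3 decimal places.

(-0.163, -0.130)

At (-1/2, -1): F = (2.000, 0.250).
Jacobian J = [[-6·s·t + 2·s, -3·s^2], [2·s + 5·t^2 + 3, 10·s·t + 8·t]].
At the point, J = [[-4.000, -0.750], [7.000, -3.000]] (det J = 17.250).
Solving J·Δ = −F gives Δ = (0.337, 0.870).
Then the next iterate is (s, t)₁ = (-0.163, -0.130).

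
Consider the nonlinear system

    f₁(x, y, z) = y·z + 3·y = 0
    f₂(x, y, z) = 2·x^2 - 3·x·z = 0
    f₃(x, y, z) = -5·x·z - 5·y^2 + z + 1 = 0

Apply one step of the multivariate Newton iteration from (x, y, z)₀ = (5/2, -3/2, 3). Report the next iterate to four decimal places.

(1.7568, -0.3581, 1.5676)

At (5/2, -3/2, 3): F = (-9.0000, -10.0000, -44.7500).
Jacobian J = [[0, z + 3, y], [4·x - 3·z, 0, -3·x], [-5·z, -10·y, -5·x + 1]].
At the point, J = [[0.0000, 6.0000, -1.5000], [1.0000, 0.0000, -7.5000], [-15.0000, 15.0000, -11.5000]] (det J = 721.5000).
Solving J·Δ = −F gives Δ = (-0.7432, 1.1419, -1.4324).
Then the next iterate is (x, y, z)₁ = (1.7568, -0.3581, 1.5676).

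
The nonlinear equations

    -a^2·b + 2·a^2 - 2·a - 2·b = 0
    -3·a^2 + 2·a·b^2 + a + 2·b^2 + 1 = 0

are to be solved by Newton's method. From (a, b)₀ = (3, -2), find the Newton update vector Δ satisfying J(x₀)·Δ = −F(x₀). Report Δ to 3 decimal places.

At (3, -2): F = (34.000, 9.000).
Jacobian J = [[-2·a·b + 4·a - 2, -a^2 - 2], [-6·a + 2·b^2 + 1, 4·a·b + 4·b]].
At the point, J = [[22.000, -11.000], [-9.000, -32.000]] (det J = -803.000).
Solving J·Δ = −F gives Δ = (-1.232, 0.628).

(-1.232, 0.628)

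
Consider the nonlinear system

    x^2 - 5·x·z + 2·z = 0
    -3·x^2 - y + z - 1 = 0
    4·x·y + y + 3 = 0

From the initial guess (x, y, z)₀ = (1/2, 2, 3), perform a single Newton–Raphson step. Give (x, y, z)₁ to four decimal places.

(0.4912, -0.9765, 0.7471)

At (1/2, 2, 3): F = (-1.2500, -0.7500, 9.0000).
Jacobian J = [[2·x - 5·z, 0, -5·x + 2], [-6·x, -1, 1], [4·y, 4·x + 1, 0]].
At the point, J = [[-14.0000, 0.0000, -0.5000], [-3.0000, -1.0000, 1.0000], [8.0000, 3.0000, 0.0000]] (det J = 42.5000).
Solving J·Δ = −F gives Δ = (-0.0088, -2.9765, -2.2529).
Then the next iterate is (x, y, z)₁ = (0.4912, -0.9765, 0.7471).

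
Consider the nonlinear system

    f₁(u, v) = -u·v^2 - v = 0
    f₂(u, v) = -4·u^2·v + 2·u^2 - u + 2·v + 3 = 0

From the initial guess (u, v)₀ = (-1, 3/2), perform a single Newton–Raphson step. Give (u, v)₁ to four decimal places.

At (-1, 3/2): F = (0.7500, 3.0000).
Jacobian J = [[-v^2, -2·u·v - 1], [-8·u·v + 4·u - 1, -4·u^2 + 2]].
At the point, J = [[-2.2500, 2.0000], [7.0000, -2.0000]] (det J = -9.5000).
Solving J·Δ = −F gives Δ = (-0.7895, -1.2632).
Then the next iterate is (u, v)₁ = (-1.7895, 0.2368).

(-1.7895, 0.2368)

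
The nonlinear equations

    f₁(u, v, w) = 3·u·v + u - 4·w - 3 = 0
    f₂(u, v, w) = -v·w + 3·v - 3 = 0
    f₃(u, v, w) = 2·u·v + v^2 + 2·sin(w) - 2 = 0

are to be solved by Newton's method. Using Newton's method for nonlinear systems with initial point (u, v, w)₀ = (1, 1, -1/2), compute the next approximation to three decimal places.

(0.676, 0.973, -0.094)

At (1, 1, -1/2): F = (3.000, 0.500, 0.04115).
Jacobian J = [[3·v + 1, 3·u, -4], [0, -w + 3, -v], [2·v, 2·u + 2·v, 2·cos(w)]].
At the point, J = [[4.000, 3.000, -4.000], [0.000, 3.500, -1.000], [2.000, 4.000, 1.75517]] (det J = 62.57231).
Solving J·Δ = −F gives Δ = (-0.324, -0.027, 0.406).
Then the next iterate is (u, v, w)₁ = (0.676, 0.973, -0.094).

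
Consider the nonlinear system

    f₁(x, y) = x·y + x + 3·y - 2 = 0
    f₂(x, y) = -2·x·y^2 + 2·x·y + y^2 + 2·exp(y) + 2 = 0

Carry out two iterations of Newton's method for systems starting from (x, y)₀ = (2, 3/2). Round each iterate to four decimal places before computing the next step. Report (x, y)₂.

(4.2731, -0.2620)

At (2, 3/2): F = (7.5000, 10.213378).
Jacobian J = [[y + 1, x + 3], [-2·y^2 + 2·y, -4·x·y + 2·x + 2·y + 2·exp(y)]].
At the point, J = [[2.5000, 5.0000], [-1.5000, 3.963378]] (det J = 17.408445).
Solving J·Δ = −F gives Δ = (1.2259, -2.1130).
Then the next iterate is (x, y)₁ = (3.2259, -0.6130).
Round to (3.2259, -0.6130) and repeat: F = (-2.590577, -2.920124), J = [[0.3870, 6.2259], [-1.977538, 14.219153]].
Δ = (1.0472, 0.3510), so (x, y)₂ = (4.2731, -0.2620).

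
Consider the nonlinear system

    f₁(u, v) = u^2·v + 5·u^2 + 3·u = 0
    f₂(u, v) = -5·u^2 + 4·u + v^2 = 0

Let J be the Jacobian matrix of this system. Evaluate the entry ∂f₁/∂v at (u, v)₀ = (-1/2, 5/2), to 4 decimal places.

0.2500

∂f₁/∂v = u^2.
At (-1/2, 5/2) this is 0.2500.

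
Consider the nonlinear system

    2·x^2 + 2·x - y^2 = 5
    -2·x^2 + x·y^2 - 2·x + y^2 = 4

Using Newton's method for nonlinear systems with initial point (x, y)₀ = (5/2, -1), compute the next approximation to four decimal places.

At (5/2, -1): F = (11.5000, -18.0000).
Jacobian J = [[4·x + 2, -2·y], [-4·x + y^2 - 2, 2·x·y + 2·y]].
At the point, J = [[12.0000, 2.0000], [-11.0000, -7.0000]] (det J = -62.0000).
Solving J·Δ = −F gives Δ = (-0.7177, -1.4435).
Then the next iterate is (x, y)₁ = (1.7823, -2.4435).

(1.7823, -2.4435)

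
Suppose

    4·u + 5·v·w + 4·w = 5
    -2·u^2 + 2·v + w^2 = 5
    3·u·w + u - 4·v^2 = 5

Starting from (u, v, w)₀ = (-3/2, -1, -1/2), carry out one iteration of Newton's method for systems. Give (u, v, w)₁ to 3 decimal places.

(0.060, -1.527, -3.443)

At (-3/2, -1, -1/2): F = (-10.500, -11.250, -8.250).
Jacobian J = [[4, 5·w, 5·v + 4], [-4·u, 2, 2·w], [3·w + 1, -8·v, 3·u]].
At the point, J = [[4.000, -2.500, -1.000], [6.000, 2.000, -1.000], [-0.500, 8.000, -4.500]] (det J = -121.750).
Solving J·Δ = −F gives Δ = (1.560, -0.527, -2.943).
Then the next iterate is (u, v, w)₁ = (0.060, -1.527, -3.443).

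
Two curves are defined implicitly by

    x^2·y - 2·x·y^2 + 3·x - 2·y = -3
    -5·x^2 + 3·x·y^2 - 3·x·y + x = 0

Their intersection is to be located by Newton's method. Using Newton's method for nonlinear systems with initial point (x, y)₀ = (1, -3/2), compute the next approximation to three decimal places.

(2.690, -0.579)

At (1, -3/2): F = (3.000, 7.250).
Jacobian J = [[2·x·y - 2·y^2 + 3, x^2 - 4·x·y - 2], [-10·x + 3·y^2 - 3·y + 1, 6·x·y - 3·x]].
At the point, J = [[-4.500, 5.000], [2.250, -12.000]] (det J = 42.750).
Solving J·Δ = −F gives Δ = (1.690, 0.921).
Then the next iterate is (x, y)₁ = (2.690, -0.579).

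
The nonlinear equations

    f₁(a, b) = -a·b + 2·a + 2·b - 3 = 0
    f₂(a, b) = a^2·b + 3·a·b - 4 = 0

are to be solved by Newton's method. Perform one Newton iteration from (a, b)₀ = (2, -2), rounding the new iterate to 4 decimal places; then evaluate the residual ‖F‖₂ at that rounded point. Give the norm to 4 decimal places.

At (2, -2): F = (1.0000, -24.0000).
Jacobian J = [[-b + 2, -a + 2], [2·a·b + 3·b, a^2 + 3·a]].
At the point, J = [[4.0000, 0.0000], [-14.0000, 10.0000]] (det J = 40.0000).
Solving J·Δ = −F gives Δ = (-0.2500, 2.0500).
Then the next iterate is (a, b)₁ = (1.7500, 0.0500).
Re-evaluating at (1.7500, 0.0500): F = (0.5125, -3.584375), so ‖F‖₂ = 3.6208.

3.6208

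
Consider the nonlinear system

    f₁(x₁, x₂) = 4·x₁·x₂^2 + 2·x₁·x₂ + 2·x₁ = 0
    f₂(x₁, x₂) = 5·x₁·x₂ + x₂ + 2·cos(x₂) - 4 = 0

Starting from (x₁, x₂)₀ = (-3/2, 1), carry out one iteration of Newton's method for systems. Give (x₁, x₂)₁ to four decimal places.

At (-3/2, 1): F = (-12.0000, -9.419395).
Jacobian J = [[4·x₂^2 + 2·x₂ + 2, 8·x₁·x₂ + 2·x₁], [5·x₂, 5·x₁ - 2·sin(x₂) + 1]].
At the point, J = [[8.0000, -15.0000], [5.0000, -8.182942]] (det J = 9.536464).
Solving J·Δ = −F gives Δ = (4.5190, 1.6102).
Then the next iterate is (x₁, x₂)₁ = (3.0190, 2.6102).

(3.0190, 2.6102)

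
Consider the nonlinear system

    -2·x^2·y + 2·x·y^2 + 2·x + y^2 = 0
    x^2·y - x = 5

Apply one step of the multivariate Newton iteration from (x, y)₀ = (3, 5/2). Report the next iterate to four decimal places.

(2.4603, 1.7285)

At (3, 5/2): F = (4.7500, 14.5000).
Jacobian J = [[-4·x·y + 2·y^2 + 2, -2·x^2 + 4·x·y + 2·y], [2·x·y - 1, x^2]].
At the point, J = [[-15.5000, 17.0000], [14.0000, 9.0000]] (det J = -377.5000).
Solving J·Δ = −F gives Δ = (-0.5397, -0.7715).
Then the next iterate is (x, y)₁ = (2.4603, 1.7285).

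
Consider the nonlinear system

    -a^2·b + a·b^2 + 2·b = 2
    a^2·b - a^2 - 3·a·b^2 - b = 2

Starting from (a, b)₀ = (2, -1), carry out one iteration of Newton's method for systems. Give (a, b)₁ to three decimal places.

(8.667, 4.889)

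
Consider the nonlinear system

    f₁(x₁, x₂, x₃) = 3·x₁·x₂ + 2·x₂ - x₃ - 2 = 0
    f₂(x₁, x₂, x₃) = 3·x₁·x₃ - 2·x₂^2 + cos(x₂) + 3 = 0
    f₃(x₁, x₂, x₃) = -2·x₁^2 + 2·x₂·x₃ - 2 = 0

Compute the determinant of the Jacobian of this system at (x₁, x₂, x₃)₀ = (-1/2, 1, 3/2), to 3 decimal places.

-44.732

J = [[3·x₂, 3·x₁ + 2, -1], [3·x₃, -4·x₂ - sin(x₂), 3·x₁], [-4·x₁, 2·x₃, 2·x₂]].
At the point, J = [[3.000, 0.500, -1.000], [4.500, -4.84147, -1.500], [2.000, 3.000, 2.000]].
det J = -44.732.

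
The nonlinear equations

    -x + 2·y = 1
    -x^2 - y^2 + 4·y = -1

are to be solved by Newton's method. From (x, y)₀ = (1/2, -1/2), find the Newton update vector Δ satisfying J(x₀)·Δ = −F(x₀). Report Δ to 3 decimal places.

(-3.167, -0.333)

At (1/2, -1/2): F = (-2.500, -1.500).
Jacobian J = [[-1, 2], [-2·x, -2·y + 4]].
At the point, J = [[-1.000, 2.000], [-1.000, 5.000]] (det J = -3.000).
Solving J·Δ = −F gives Δ = (-3.167, -0.333).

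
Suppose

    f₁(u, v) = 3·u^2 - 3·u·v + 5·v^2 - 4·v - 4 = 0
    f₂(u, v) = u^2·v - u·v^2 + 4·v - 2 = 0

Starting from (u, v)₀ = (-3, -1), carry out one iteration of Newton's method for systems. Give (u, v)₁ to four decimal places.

(-1.7375, -0.1875)

At (-3, -1): F = (23.0000, -12.0000).
Jacobian J = [[6·u - 3·v, -3·u + 10·v - 4], [2·u·v - v^2, u^2 - 2·u·v + 4]].
At the point, J = [[-15.0000, -5.0000], [5.0000, 7.0000]] (det J = -80.0000).
Solving J·Δ = −F gives Δ = (1.2625, 0.8125).
Then the next iterate is (u, v)₁ = (-1.7375, -0.1875).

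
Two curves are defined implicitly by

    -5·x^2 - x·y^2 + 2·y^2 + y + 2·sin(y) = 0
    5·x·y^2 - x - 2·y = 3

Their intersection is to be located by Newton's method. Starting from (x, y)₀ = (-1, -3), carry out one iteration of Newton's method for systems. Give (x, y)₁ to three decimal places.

(-0.706, -1.998)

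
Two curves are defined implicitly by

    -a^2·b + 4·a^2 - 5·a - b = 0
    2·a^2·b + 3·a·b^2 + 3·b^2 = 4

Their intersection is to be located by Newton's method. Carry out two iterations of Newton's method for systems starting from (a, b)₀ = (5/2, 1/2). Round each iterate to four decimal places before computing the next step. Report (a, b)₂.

(1.5434, 0.4788)

At (5/2, 1/2): F = (8.8750, 4.8750).
Jacobian J = [[-2·a·b + 8·a - 5, -a^2 - 1], [4·a·b + 3·b^2, 2·a^2 + 6·a·b + 6·b]].
At the point, J = [[12.5000, -7.2500], [5.7500, 23.0000]] (det J = 329.1875).
Solving J·Δ = −F gives Δ = (-0.7275, -0.0301).
Then the next iterate is (a, b)₁ = (1.7725, 0.4699).
Round to (1.7725, 0.4699) and repeat: F = (1.758314, 0.789177), J = [[7.514204, -4.141756], [3.994009, 14.100299]].
Δ = (-0.2291, 0.0089), so (a, b)₂ = (1.5434, 0.4788).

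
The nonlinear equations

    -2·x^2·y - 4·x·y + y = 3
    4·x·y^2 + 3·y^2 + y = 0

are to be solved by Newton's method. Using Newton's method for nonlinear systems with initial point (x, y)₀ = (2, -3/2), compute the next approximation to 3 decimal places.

(1.376, -0.949)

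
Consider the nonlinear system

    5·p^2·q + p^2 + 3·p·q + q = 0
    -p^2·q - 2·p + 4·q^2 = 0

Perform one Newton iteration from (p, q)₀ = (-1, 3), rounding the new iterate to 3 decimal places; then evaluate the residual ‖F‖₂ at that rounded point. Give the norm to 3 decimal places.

9.437

At (-1, 3): F = (10.000, 35.000).
Jacobian J = [[10·p·q + 2·p + 3·q, 5·p^2 + 3·p + 1], [-2·p·q - 2, -p^2 + 8·q]].
At the point, J = [[-23.000, 3.000], [4.000, 23.000]] (det J = -541.000).
Solving J·Δ = −F gives Δ = (0.231, -1.562).
Then the next iterate is (p, q)₁ = (-0.769, 1.438).
Re-evaluating at (-0.769, 1.438): F = (2.96378, 8.95900), so ‖F‖₂ = 9.437.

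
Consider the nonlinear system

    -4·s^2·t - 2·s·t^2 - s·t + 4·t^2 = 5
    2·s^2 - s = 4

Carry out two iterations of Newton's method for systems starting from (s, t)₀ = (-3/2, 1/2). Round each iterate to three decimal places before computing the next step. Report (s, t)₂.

(-1.186, -5.243)

At (-3/2, 1/2): F = (-7.000, 2.000).
Jacobian J = [[-8·s·t - 2·t^2 - t, -4·s^2 - 4·s·t - s + 8·t], [4·s - 1, 0]].
At the point, J = [[5.000, -0.500], [-7.000, 0.000]] (det J = -3.500).
Solving J·Δ = −F gives Δ = (0.286, -11.143).
Then the next iterate is (s, t)₁ = (-1.214, -10.643).
Round to (-1.214, -10.643) and repeat: F = (772.94357, 0.16159), J = [[-319.26871, -141.50759], [-5.856, 0.000]].
Δ = (0.028, 5.400), so (s, t)₂ = (-1.186, -5.243).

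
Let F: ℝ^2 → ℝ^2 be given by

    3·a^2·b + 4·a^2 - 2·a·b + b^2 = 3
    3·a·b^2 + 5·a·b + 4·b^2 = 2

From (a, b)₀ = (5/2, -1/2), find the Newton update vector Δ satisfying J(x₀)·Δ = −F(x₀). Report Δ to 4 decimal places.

(-2.3429, 1.2749)

At (5/2, -1/2): F = (15.3750, -5.3750).
Jacobian J = [[6·a·b + 8·a - 2·b, 3·a^2 - 2·a + 2·b], [3·b^2 + 5·b, 6·a·b + 5·a + 8·b]].
At the point, J = [[13.5000, 12.7500], [-1.7500, 1.0000]] (det J = 35.8125).
Solving J·Δ = −F gives Δ = (-2.3429, 1.2749).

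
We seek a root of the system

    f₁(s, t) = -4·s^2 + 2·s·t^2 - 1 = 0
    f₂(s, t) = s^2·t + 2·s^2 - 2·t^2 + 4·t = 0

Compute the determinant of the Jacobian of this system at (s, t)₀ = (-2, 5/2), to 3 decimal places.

-417.000

J = [[-8·s + 2·t^2, 4·s·t], [2·s·t + 4·s, s^2 - 4·t + 4]].
At the point, J = [[28.500, -20.000], [-18.000, -2.000]].
det J = -417.000.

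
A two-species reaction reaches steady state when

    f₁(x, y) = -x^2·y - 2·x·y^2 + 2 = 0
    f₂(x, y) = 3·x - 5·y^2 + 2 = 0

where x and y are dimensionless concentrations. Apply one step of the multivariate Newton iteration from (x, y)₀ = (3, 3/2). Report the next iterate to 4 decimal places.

(1.7011, 1.2235)

At (3, 3/2): F = (-25.0000, -0.2500).
Jacobian J = [[-2·x·y - 2·y^2, -x^2 - 4·x·y], [3, -10·y]].
At the point, J = [[-13.5000, -27.0000], [3.0000, -15.0000]] (det J = 283.5000).
Solving J·Δ = −F gives Δ = (-1.2989, -0.2765).
Then the next iterate is (x, y)₁ = (1.7011, 1.2235).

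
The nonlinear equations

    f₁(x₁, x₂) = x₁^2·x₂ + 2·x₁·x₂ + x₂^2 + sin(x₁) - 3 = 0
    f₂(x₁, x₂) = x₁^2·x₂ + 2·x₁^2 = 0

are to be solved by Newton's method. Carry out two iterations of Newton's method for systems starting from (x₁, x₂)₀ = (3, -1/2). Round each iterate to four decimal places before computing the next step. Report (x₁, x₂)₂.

(0.4466, 0.2020)

At (3, -1/2): F = (-10.108880, 13.5000).
Jacobian J = [[2·x₁·x₂ + 2·x₂ + cos(x₁), x₁^2 + 2·x₁ + 2·x₂], [2·x₁·x₂ + 4·x₁, x₁^2]].
At the point, J = [[-4.989992, 14.0000], [9.0000, 9.0000]] (det J = -170.909932).
Solving J·Δ = −F gives Δ = (-1.6382, 0.1382).
Then the next iterate is (x₁, x₂)₁ = (1.3618, -0.3618).
Round to (1.3618, -0.3618) and repeat: F = (-3.547217, 3.038041), J = [[-1.501520, 3.854499], [4.461802, 1.854499]].
Δ = (-0.9152, 0.5638), so (x₁, x₂)₂ = (0.4466, 0.2020).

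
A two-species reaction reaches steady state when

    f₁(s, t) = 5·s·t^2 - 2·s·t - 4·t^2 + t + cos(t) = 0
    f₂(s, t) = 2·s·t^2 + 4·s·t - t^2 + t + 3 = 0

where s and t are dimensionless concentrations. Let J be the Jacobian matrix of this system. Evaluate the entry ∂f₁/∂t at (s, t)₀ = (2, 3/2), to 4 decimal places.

14.0025

∂f₁/∂t = 10·s·t - 2·s - 8·t - sin(t) + 1.
At (2, 3/2) this is 14.0025.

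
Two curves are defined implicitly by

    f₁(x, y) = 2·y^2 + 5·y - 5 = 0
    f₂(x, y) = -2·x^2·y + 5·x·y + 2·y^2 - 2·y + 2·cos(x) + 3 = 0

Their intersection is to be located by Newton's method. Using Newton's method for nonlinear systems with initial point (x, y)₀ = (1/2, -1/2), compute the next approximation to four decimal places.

(0.7393, 1.8333)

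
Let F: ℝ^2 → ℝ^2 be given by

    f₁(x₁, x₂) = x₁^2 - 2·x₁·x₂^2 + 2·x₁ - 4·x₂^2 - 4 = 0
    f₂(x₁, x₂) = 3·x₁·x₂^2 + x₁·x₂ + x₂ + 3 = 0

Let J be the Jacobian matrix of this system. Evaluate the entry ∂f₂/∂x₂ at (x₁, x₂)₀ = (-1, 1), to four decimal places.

∂f₂/∂x₂ = 6·x₁·x₂ + x₁ + 1.
At (-1, 1) this is -6.0000.

-6.0000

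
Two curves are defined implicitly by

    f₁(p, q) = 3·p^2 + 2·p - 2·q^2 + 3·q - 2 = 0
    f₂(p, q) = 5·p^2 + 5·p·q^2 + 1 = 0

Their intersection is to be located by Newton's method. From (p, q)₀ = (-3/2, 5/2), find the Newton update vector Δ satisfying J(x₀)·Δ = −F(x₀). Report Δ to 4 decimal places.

At (-3/2, 5/2): F = (-3.2500, -34.6250).
Jacobian J = [[6·p + 2, -4·q + 3], [10·p + 5·q^2, 10·p·q]].
At the point, J = [[-7.0000, -7.0000], [16.2500, -37.5000]] (det J = 376.2500).
Solving J·Δ = −F gives Δ = (0.3203, -0.7846).

(0.3203, -0.7846)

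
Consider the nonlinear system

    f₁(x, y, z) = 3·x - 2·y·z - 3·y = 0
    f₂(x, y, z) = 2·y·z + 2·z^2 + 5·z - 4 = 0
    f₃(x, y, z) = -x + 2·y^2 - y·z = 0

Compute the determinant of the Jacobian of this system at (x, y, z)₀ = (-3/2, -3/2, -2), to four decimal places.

-96.0000

J = [[3, -2·z - 3, -2·y], [0, 2·z, 2·y + 4·z + 5], [-1, 4·y - z, -y]].
At the point, J = [[3.0000, 1.0000, 3.0000], [0.0000, -4.0000, -6.0000], [-1.0000, -4.0000, 1.5000]].
det J = -96.0000.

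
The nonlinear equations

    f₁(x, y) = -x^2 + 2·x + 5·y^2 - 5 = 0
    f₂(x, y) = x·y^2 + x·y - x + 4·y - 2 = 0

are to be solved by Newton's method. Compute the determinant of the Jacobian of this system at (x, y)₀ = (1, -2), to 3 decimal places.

20.000

J = [[-2·x + 2, 10·y], [y^2 + y - 1, 2·x·y + x + 4]].
At the point, J = [[0.000, -20.000], [1.000, 1.000]].
det J = 20.000.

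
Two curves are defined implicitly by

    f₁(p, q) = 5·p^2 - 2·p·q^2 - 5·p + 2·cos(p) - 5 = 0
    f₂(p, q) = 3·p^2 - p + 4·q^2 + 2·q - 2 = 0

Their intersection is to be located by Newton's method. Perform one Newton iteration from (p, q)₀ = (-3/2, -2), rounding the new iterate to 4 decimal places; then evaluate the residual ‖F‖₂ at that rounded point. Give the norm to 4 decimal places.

8.3304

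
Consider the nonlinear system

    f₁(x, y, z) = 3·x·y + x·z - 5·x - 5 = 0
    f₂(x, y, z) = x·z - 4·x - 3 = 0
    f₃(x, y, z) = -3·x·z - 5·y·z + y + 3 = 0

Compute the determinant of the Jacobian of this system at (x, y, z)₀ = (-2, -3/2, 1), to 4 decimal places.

-235.0000

J = [[3·y + z - 5, 3·x, x], [z - 4, 0, x], [-3·z, -5·z + 1, -3·x - 5·y]].
At the point, J = [[-8.5000, -6.0000, -2.0000], [-3.0000, 0.0000, -2.0000], [-3.0000, -4.0000, 13.5000]].
det J = -235.0000.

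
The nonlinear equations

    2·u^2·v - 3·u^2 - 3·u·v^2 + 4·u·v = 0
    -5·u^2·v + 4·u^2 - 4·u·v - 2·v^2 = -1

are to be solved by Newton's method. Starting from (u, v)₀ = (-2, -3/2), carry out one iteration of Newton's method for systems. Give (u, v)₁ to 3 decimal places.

(-1.314, -0.988)

At (-2, -3/2): F = (1.500, 30.500).
Jacobian J = [[4·u·v - 6·u - 3·v^2 + 4·v, 2·u^2 - 6·u·v + 4·u], [-10·u·v + 8·u - 4·v, -5·u^2 - 4·u - 4·v]].
At the point, J = [[11.250, -18.000], [-40.000, -6.000]] (det J = -787.500).
Solving J·Δ = −F gives Δ = (0.686, 0.512).
Then the next iterate is (u, v)₁ = (-1.314, -0.988).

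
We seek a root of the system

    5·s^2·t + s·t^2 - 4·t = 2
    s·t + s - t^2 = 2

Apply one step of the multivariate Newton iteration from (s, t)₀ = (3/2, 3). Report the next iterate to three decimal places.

(1.278, 1.692)

At (3/2, 3): F = (33.250, -5.000).
Jacobian J = [[10·s·t + t^2, 5·s^2 + 2·s·t - 4], [t + 1, s - 2·t]].
At the point, J = [[54.000, 16.250], [4.000, -4.500]] (det J = -308.000).
Solving J·Δ = −F gives Δ = (-0.222, -1.308).
Then the next iterate is (s, t)₁ = (1.278, 1.692).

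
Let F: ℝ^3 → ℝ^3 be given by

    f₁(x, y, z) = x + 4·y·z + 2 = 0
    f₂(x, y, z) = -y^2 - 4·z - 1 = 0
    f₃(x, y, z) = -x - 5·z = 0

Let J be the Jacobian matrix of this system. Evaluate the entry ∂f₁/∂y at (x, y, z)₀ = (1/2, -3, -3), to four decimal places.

-12.0000

∂f₁/∂y = 4·z.
At (1/2, -3, -3) this is -12.0000.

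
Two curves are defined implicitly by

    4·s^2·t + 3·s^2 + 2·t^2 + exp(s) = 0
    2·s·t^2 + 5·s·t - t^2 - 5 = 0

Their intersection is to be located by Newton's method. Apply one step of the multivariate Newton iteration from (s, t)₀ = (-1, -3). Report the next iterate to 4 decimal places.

(-0.9459, -1.7048)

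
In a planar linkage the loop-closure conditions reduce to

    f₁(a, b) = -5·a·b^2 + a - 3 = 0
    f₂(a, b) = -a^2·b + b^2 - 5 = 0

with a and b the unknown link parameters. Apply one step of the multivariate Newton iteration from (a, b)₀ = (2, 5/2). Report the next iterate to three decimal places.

At (2, 5/2): F = (-63.500, -8.750).
Jacobian J = [[-5·b^2 + 1, -10·a·b], [-2·a·b, -a^2 + 2·b]].
At the point, J = [[-30.250, -50.000], [-10.000, 1.000]] (det J = -530.250).
Solving J·Δ = −F gives Δ = (-0.945, -0.698).
Then the next iterate is (a, b)₁ = (1.055, 1.802).

(1.055, 1.802)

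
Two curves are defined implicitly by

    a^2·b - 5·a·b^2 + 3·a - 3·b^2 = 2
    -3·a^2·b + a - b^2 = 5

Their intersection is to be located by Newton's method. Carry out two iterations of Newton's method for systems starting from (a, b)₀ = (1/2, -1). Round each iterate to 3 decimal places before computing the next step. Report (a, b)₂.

(1.629, -0.519)

At (1/2, -1): F = (-6.250, -4.750).
Jacobian J = [[2·a·b - 5·b^2 + 3, a^2 - 10·a·b - 6·b], [-6·a·b + 1, -3·a^2 - 2·b]].
At the point, J = [[-3.000, 11.250], [4.000, 1.250]] (det J = -48.750).
Solving J·Δ = −F gives Δ = (0.936, 0.805).
Then the next iterate is (a, b)₁ = (1.436, -0.195).
Round to (1.436, -0.195) and repeat: F = (1.51880, -2.39570), J = [[2.24984, 6.03230], [2.68012, -5.79629]].
Δ = (0.193, -0.324), so (a, b)₂ = (1.629, -0.519).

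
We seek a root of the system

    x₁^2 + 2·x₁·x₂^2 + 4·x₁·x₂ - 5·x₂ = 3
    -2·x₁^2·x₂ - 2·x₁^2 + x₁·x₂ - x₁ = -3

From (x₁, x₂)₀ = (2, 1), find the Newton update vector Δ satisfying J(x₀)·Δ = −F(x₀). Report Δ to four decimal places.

(-0.8190, 0.0172)

At (2, 1): F = (8.0000, -13.0000).
Jacobian J = [[2·x₁ + 2·x₂^2 + 4·x₂, 4·x₁·x₂ + 4·x₁ - 5], [-4·x₁·x₂ - 4·x₁ + x₂ - 1, -2·x₁^2 + x₁]].
At the point, J = [[10.0000, 11.0000], [-16.0000, -6.0000]] (det J = 116.0000).
Solving J·Δ = −F gives Δ = (-0.8190, 0.0172).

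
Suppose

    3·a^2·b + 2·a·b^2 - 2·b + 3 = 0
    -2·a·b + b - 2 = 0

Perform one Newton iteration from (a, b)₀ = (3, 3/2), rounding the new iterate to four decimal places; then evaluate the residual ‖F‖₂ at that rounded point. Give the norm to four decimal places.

434.5551

At (3, 3/2): F = (54.0000, -9.5000).
Jacobian J = [[6·a·b + 2·b^2, 3·a^2 + 4·a·b - 2], [-2·b, -2·a + 1]].
At the point, J = [[31.5000, 43.0000], [-3.0000, -5.0000]] (det J = -28.5000).
Solving J·Δ = −F gives Δ = (4.8596, -4.8158).
Then the next iterate is (a, b)₁ = (7.8596, -3.3158).
Re-evaluating at (7.8596, -3.3158): F = (-432.027035, 46.805923), so ‖F‖₂ = 434.5551.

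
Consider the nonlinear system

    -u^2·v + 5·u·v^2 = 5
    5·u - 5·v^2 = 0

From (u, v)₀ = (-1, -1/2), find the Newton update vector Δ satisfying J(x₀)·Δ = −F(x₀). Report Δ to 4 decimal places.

(-0.2000, 1.4500)

At (-1, -1/2): F = (-5.7500, -6.2500).
Jacobian J = [[-2·u·v + 5·v^2, -u^2 + 10·u·v], [5, -10·v]].
At the point, J = [[0.2500, 4.0000], [5.0000, 5.0000]] (det J = -18.7500).
Solving J·Δ = −F gives Δ = (-0.2000, 1.4500).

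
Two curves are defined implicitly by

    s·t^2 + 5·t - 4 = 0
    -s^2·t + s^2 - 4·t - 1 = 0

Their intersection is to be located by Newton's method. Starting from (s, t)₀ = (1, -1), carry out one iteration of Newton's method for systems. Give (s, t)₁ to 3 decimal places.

(2.471, 1.176)

At (1, -1): F = (-8.000, 5.000).
Jacobian J = [[t^2, 2·s·t + 5], [-2·s·t + 2·s, -s^2 - 4]].
At the point, J = [[1.000, 3.000], [4.000, -5.000]] (det J = -17.000).
Solving J·Δ = −F gives Δ = (1.471, 2.176).
Then the next iterate is (s, t)₁ = (2.471, 1.176).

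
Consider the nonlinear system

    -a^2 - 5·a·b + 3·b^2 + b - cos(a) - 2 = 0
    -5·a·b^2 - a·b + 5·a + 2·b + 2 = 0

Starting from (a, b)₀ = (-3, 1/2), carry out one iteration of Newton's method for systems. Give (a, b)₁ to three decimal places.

(-21.986, 3.923)

At (-3, 1/2): F = (-1.26001, -6.750).
Jacobian J = [[-2·a - 5·b + sin(a), -5·a + 6·b + 1], [-5·b^2 - b + 5, -10·a·b - a + 2]].
At the point, J = [[3.35888, 19.000], [3.250, 20.000]] (det J = 5.42760).
Solving J·Δ = −F gives Δ = (-18.986, 3.423).
Then the next iterate is (a, b)₁ = (-21.986, 3.923).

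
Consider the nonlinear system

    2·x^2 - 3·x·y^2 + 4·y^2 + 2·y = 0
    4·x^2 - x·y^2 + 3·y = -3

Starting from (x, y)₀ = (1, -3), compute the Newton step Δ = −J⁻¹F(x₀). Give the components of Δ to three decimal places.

(0.005, 1.223)

At (1, -3): F = (5.000, -11.000).
Jacobian J = [[4·x - 3·y^2, -6·x·y + 8·y + 2], [8·x - y^2, -2·x·y + 3]].
At the point, J = [[-23.000, -4.000], [-1.000, 9.000]] (det J = -211.000).
Solving J·Δ = −F gives Δ = (0.005, 1.223).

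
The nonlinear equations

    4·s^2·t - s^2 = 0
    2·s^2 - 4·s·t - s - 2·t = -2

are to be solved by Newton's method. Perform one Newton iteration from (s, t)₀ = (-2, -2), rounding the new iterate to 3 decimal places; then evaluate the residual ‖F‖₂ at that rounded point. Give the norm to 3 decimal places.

9.646

At (-2, -2): F = (-36.000, 0.000).
Jacobian J = [[8·s·t - 2·s, 4·s^2], [4·s - 4·t - 1, -4·s - 2]].
At the point, J = [[36.000, 16.000], [-1.000, 6.000]] (det J = 232.000).
Solving J·Δ = −F gives Δ = (0.931, 0.155).
Then the next iterate is (s, t)₁ = (-1.069, -1.845).
Re-evaluating at (-1.069, -1.845): F = (-9.57634, 1.15530), so ‖F‖₂ = 9.646.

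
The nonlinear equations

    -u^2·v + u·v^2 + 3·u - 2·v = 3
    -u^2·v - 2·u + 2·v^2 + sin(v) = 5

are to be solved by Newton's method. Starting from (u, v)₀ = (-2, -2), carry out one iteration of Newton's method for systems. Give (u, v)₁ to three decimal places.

At (-2, -2): F = (-5.000, 14.09070).
Jacobian J = [[-2·u·v + v^2 + 3, -u^2 + 2·u·v - 2], [-2·u·v - 2, -u^2 + 4·v + cos(v)]].
At the point, J = [[-1.000, 2.000], [-10.000, -12.41615]] (det J = 32.41615).
Solving J·Δ = −F gives Δ = (-1.046, 1.977).
Then the next iterate is (u, v)₁ = (-3.046, -0.023).

(-3.046, -0.023)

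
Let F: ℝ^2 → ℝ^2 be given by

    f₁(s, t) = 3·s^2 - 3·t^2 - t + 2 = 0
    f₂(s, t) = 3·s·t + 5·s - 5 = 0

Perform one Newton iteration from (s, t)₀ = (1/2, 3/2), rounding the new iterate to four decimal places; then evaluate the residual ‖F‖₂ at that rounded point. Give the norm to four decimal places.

At (1/2, 3/2): F = (-5.5000, -0.2500).
Jacobian J = [[6·s, -6·t - 1], [3·t + 5, 3·s]].
At the point, J = [[3.0000, -10.0000], [9.5000, 1.5000]] (det J = 99.5000).
Solving J·Δ = −F gives Δ = (0.1080, -0.5176).
Then the next iterate is (s, t)₁ = (0.6080, 0.9824).
Re-evaluating at (0.6080, 0.9824): F = (-0.768737, -0.168102), so ‖F‖₂ = 0.7869.

0.7869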